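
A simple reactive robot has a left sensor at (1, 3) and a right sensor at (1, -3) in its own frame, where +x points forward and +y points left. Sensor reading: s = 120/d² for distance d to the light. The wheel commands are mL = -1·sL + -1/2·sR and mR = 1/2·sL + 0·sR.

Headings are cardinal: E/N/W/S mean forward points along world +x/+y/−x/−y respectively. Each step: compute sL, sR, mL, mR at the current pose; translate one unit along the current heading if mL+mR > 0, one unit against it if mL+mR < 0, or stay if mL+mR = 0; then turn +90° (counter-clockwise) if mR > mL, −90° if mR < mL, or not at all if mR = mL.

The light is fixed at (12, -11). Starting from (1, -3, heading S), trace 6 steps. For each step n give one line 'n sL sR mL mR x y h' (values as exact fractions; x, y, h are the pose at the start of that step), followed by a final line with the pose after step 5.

n=0: pose=(1,-3,S); sL=120/113, sR=24/49; mL=-7236/5537, mR=60/113; mL+mR=-4296/5537 → advance -1; mR−mL=10176/5537 → turn +1·90°
n=1: pose=(1,-2,E); sL=30/61, sR=15/17; mL=-1935/2074, mR=15/61; mL+mR=-1425/2074 → advance -1; mR−mL=2445/2074 → turn +1·90°
n=2: pose=(0,-2,N); sL=24/65, sR=120/181; mL=-8244/11765, mR=12/65; mL+mR=-6072/11765 → advance -1; mR−mL=10416/11765 → turn +1·90°
n=3: pose=(0,-3,W); sL=60/97, sR=12/29; mL=-2322/2813, mR=30/97; mL+mR=-1452/2813 → advance -1; mR−mL=3192/2813 → turn +1·90°
n=4: pose=(1,-3,S); sL=120/113, sR=24/49; mL=-7236/5537, mR=60/113; mL+mR=-4296/5537 → advance -1; mR−mL=10176/5537 → turn +1·90°
n=5: pose=(1,-2,E); sL=30/61, sR=15/17; mL=-1935/2074, mR=15/61; mL+mR=-1425/2074 → advance -1; mR−mL=2445/2074 → turn +1·90°

0 120/113 24/49 -7236/5537 60/113 1 -3 S
1 30/61 15/17 -1935/2074 15/61 1 -2 E
2 24/65 120/181 -8244/11765 12/65 0 -2 N
3 60/97 12/29 -2322/2813 30/97 0 -3 W
4 120/113 24/49 -7236/5537 60/113 1 -3 S
5 30/61 15/17 -1935/2074 15/61 1 -2 E
final 0 -2 N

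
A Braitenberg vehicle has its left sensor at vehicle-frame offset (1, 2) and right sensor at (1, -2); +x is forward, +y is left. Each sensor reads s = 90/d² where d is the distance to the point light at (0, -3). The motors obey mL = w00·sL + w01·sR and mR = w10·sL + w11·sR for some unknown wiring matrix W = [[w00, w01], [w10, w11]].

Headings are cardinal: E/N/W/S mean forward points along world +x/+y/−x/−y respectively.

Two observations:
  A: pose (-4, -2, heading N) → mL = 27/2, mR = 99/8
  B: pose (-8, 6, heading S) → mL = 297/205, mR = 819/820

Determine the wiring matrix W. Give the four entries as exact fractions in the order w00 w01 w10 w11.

1 1 1/2 1

obs A: pose=(-4,-2,N) → sL=9/4, sR=45/4, mL=27/2, mR=99/8
obs B: pose=(-8,6,S) → sL=9/10, sR=45/82, mL=297/205, mR=819/820
sensor matrix S = [[9/4, 45/4], [9/10, 45/82]]; det S = -729/82
solve [mL_A; mL_B] = S·[w00; w01] and [mR_A; mR_B] = S·[w10; w11]:
  w00 = 1, w01 = 1, w10 = 1/2, w11 = 1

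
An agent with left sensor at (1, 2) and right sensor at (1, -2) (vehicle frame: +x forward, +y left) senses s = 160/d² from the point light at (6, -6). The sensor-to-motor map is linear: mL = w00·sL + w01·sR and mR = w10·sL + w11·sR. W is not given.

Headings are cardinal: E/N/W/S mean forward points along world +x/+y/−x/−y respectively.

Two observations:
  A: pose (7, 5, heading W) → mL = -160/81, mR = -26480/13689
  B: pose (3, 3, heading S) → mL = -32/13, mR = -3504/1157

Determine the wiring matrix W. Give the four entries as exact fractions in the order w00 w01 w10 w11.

obs A: pose=(7,5,W) → sL=160/81, sR=160/169, mL=-160/81, mR=-26480/13689
obs B: pose=(3,3,S) → sL=32/13, sR=160/89, mL=-32/13, mR=-3504/1157
sensor matrix S = [[160/81, 160/169], [32/13, 160/89]]; det S = 19333120/15838173
solve [mL_A; mL_B] = S·[w00; w01] and [mR_A; mR_B] = S·[w10; w11]:
  w00 = -1, w01 = 0, w10 = -1/2, w11 = -1

-1 0 -1/2 -1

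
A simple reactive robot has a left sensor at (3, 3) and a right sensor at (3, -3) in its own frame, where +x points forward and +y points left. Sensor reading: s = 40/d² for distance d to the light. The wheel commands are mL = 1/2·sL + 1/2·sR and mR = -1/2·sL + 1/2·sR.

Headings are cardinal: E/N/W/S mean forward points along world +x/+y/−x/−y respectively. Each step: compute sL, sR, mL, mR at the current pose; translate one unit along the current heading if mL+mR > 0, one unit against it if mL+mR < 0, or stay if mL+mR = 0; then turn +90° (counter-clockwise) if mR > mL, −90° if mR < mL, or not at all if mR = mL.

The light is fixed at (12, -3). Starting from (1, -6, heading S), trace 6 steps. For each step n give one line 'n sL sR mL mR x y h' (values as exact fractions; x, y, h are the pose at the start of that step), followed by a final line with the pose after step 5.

0 2/5 5/29 83/290 -33/290 1 -6 S
1 8/49 40/197 1768/9653 192/9653 1 -7 W
2 20/113 20/41 1540/4633 720/4633 0 -7 N
3 40/81 40/117 440/1053 -80/1053 0 -6 E
4 2/5 5/29 83/290 -33/290 1 -6 S
5 8/49 40/197 1768/9653 192/9653 1 -7 W
final 0 -7 N

n=0: pose=(1,-6,S); sL=2/5, sR=5/29; mL=83/290, mR=-33/290; mL+mR=5/29 → advance +1; mR−mL=-2/5 → turn -1·90°
n=1: pose=(1,-7,W); sL=8/49, sR=40/197; mL=1768/9653, mR=192/9653; mL+mR=40/197 → advance +1; mR−mL=-8/49 → turn -1·90°
n=2: pose=(0,-7,N); sL=20/113, sR=20/41; mL=1540/4633, mR=720/4633; mL+mR=20/41 → advance +1; mR−mL=-20/113 → turn -1·90°
n=3: pose=(0,-6,E); sL=40/81, sR=40/117; mL=440/1053, mR=-80/1053; mL+mR=40/117 → advance +1; mR−mL=-40/81 → turn -1·90°
n=4: pose=(1,-6,S); sL=2/5, sR=5/29; mL=83/290, mR=-33/290; mL+mR=5/29 → advance +1; mR−mL=-2/5 → turn -1·90°
n=5: pose=(1,-7,W); sL=8/49, sR=40/197; mL=1768/9653, mR=192/9653; mL+mR=40/197 → advance +1; mR−mL=-8/49 → turn -1·90°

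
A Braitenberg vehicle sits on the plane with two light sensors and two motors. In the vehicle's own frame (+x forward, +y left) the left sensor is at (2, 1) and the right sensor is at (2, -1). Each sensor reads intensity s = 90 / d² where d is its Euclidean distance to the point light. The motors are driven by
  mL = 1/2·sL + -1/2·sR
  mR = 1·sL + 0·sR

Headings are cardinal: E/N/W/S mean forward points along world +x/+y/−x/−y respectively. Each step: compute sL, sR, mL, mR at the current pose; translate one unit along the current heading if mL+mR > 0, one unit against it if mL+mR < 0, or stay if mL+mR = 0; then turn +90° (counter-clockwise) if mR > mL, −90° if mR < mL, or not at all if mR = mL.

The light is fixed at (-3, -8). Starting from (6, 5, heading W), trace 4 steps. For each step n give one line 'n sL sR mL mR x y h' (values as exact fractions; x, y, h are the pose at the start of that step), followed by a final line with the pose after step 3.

n=0: pose=(6,5,W); sL=90/193, sR=18/49; mL=468/9457, mR=90/193; mL+mR=4878/9457 → advance +1; mR−mL=3942/9457 → turn +1·90°
n=1: pose=(5,5,S); sL=45/101, sR=9/17; mL=-72/1717, mR=45/101; mL+mR=693/1717 → advance +1; mR−mL=837/1717 → turn +1·90°
n=2: pose=(5,4,E); sL=90/269, sR=90/221; mL=-2160/59449, mR=90/269; mL+mR=17730/59449 → advance +1; mR−mL=22050/59449 → turn +1·90°
n=3: pose=(6,4,N); sL=9/26, sR=45/148; mL=81/3848, mR=9/26; mL+mR=1413/3848 → advance +1; mR−mL=1251/3848 → turn +1·90°

0 90/193 18/49 468/9457 90/193 6 5 W
1 45/101 9/17 -72/1717 45/101 5 5 S
2 90/269 90/221 -2160/59449 90/269 5 4 E
3 9/26 45/148 81/3848 9/26 6 4 N
final 6 5 W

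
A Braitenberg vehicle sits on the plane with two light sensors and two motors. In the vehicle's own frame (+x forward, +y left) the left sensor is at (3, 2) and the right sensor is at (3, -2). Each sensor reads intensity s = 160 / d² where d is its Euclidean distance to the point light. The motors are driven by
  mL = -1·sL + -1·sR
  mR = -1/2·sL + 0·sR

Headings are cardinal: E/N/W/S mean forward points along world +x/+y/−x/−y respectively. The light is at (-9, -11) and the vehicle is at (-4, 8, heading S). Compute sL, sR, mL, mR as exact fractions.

left sensor world pos  = (-2, 5); dL² = 305
right sensor world pos = (-6, 5); dR² = 265
sL = 160/305 = 32/61
sR = 160/265 = 32/53
mL = -1·sL + -1·sR = -3648/3233
mR = -1/2·sL + 0·sR = -16/61

32/61 32/53 -3648/3233 -16/61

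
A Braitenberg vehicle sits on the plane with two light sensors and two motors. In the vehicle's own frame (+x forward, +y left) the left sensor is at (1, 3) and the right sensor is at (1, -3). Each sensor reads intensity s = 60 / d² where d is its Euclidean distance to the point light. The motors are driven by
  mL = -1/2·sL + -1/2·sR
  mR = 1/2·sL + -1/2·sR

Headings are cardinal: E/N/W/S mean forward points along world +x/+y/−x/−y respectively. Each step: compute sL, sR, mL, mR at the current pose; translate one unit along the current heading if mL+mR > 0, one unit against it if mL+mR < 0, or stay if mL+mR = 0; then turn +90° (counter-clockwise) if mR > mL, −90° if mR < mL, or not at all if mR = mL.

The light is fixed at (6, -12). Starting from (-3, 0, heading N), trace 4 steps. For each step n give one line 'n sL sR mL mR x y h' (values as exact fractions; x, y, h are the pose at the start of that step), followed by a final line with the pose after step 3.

0 60/313 12/41 -3108/12833 -648/12833 -3 0 N
1 15/41 15/74 -1725/6068 495/6068 -3 -1 W
2 12/25 60/221 -2076/5525 576/5525 -2 -1 S
3 30/137 6/13 -606/1781 -216/1781 -2 0 E
final -3 0 N

n=0: pose=(-3,0,N); sL=60/313, sR=12/41; mL=-3108/12833, mR=-648/12833; mL+mR=-12/41 → advance -1; mR−mL=60/313 → turn +1·90°
n=1: pose=(-3,-1,W); sL=15/41, sR=15/74; mL=-1725/6068, mR=495/6068; mL+mR=-15/74 → advance -1; mR−mL=15/41 → turn +1·90°
n=2: pose=(-2,-1,S); sL=12/25, sR=60/221; mL=-2076/5525, mR=576/5525; mL+mR=-60/221 → advance -1; mR−mL=12/25 → turn +1·90°
n=3: pose=(-2,0,E); sL=30/137, sR=6/13; mL=-606/1781, mR=-216/1781; mL+mR=-6/13 → advance -1; mR−mL=30/137 → turn +1·90°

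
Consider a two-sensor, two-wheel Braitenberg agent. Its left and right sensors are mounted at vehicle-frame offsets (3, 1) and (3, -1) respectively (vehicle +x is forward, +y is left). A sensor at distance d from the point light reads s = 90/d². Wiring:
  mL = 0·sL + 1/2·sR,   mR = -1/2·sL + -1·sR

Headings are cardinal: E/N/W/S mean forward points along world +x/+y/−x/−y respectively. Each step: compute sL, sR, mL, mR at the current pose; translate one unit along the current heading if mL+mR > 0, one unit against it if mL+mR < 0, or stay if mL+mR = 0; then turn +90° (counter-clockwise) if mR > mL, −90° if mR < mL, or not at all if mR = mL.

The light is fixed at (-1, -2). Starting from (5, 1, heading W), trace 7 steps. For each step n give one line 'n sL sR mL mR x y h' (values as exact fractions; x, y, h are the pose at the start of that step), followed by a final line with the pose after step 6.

0 90/13 18/5 9/5 -459/65 5 1 W
1 5/4 9/10 9/20 -61/40 6 1 N
2 90/109 90/101 45/101 -14355/11009 6 0 E
3 9/5 45/13 45/26 -567/130 5 0 S
4 90/13 18/5 9/5 -459/65 5 1 W
5 5/4 9/10 9/20 -61/40 6 1 N
6 90/109 90/101 45/101 -14355/11009 6 0 E
final 5 0 S

n=0: pose=(5,1,W); sL=90/13, sR=18/5; mL=9/5, mR=-459/65; mL+mR=-342/65 → advance -1; mR−mL=-576/65 → turn -1·90°
n=1: pose=(6,1,N); sL=5/4, sR=9/10; mL=9/20, mR=-61/40; mL+mR=-43/40 → advance -1; mR−mL=-79/40 → turn -1·90°
n=2: pose=(6,0,E); sL=90/109, sR=90/101; mL=45/101, mR=-14355/11009; mL+mR=-9450/11009 → advance -1; mR−mL=-19260/11009 → turn -1·90°
n=3: pose=(5,0,S); sL=9/5, sR=45/13; mL=45/26, mR=-567/130; mL+mR=-171/65 → advance -1; mR−mL=-396/65 → turn -1·90°
n=4: pose=(5,1,W); sL=90/13, sR=18/5; mL=9/5, mR=-459/65; mL+mR=-342/65 → advance -1; mR−mL=-576/65 → turn -1·90°
n=5: pose=(6,1,N); sL=5/4, sR=9/10; mL=9/20, mR=-61/40; mL+mR=-43/40 → advance -1; mR−mL=-79/40 → turn -1·90°
n=6: pose=(6,0,E); sL=90/109, sR=90/101; mL=45/101, mR=-14355/11009; mL+mR=-9450/11009 → advance -1; mR−mL=-19260/11009 → turn -1·90°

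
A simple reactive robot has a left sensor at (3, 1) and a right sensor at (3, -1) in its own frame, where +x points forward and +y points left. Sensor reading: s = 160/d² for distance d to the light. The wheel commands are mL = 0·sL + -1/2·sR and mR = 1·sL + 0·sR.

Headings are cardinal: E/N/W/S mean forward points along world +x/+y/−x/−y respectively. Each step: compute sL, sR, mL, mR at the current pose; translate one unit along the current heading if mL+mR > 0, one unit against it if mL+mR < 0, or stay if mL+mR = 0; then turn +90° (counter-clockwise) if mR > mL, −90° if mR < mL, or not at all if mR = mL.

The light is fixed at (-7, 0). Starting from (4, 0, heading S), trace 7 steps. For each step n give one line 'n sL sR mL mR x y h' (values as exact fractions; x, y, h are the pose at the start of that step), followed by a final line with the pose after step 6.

0 160/153 160/109 -80/109 160/153 4 0 S
1 40/49 4/5 -2/5 40/49 4 -1 E
2 32/25 160/173 -80/173 32/25 5 -1 N
3 80/41 80/41 -40/41 80/41 5 0 W
4 160/153 160/109 -80/109 160/153 4 0 S
5 40/49 4/5 -2/5 40/49 4 -1 E
6 32/25 160/173 -80/173 32/25 5 -1 N
final 5 0 W

n=0: pose=(4,0,S); sL=160/153, sR=160/109; mL=-80/109, mR=160/153; mL+mR=5200/16677 → advance +1; mR−mL=29680/16677 → turn +1·90°
n=1: pose=(4,-1,E); sL=40/49, sR=4/5; mL=-2/5, mR=40/49; mL+mR=102/245 → advance +1; mR−mL=298/245 → turn +1·90°
n=2: pose=(5,-1,N); sL=32/25, sR=160/173; mL=-80/173, mR=32/25; mL+mR=3536/4325 → advance +1; mR−mL=7536/4325 → turn +1·90°
n=3: pose=(5,0,W); sL=80/41, sR=80/41; mL=-40/41, mR=80/41; mL+mR=40/41 → advance +1; mR−mL=120/41 → turn +1·90°
n=4: pose=(4,0,S); sL=160/153, sR=160/109; mL=-80/109, mR=160/153; mL+mR=5200/16677 → advance +1; mR−mL=29680/16677 → turn +1·90°
n=5: pose=(4,-1,E); sL=40/49, sR=4/5; mL=-2/5, mR=40/49; mL+mR=102/245 → advance +1; mR−mL=298/245 → turn +1·90°
n=6: pose=(5,-1,N); sL=32/25, sR=160/173; mL=-80/173, mR=32/25; mL+mR=3536/4325 → advance +1; mR−mL=7536/4325 → turn +1·90°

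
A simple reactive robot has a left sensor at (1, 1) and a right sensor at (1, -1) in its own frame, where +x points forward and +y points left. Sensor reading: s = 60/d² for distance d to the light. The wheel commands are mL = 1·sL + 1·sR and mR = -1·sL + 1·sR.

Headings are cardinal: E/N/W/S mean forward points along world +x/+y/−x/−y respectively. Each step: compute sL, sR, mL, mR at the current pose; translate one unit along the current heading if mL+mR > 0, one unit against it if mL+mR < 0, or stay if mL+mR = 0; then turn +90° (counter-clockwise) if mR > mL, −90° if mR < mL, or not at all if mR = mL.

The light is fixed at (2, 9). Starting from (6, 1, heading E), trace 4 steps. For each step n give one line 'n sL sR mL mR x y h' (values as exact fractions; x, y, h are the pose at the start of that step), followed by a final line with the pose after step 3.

n=0: pose=(6,1,E); sL=30/37, sR=30/53; mL=2700/1961, mR=-480/1961; mL+mR=60/53 → advance +1; mR−mL=-60/37 → turn -1·90°
n=1: pose=(7,1,S); sL=20/39, sR=60/97; mL=4280/3783, mR=400/3783; mL+mR=120/97 → advance +1; mR−mL=-40/39 → turn -1·90°
n=2: pose=(7,0,W); sL=15/29, sR=3/4; mL=147/116, mR=27/116; mL+mR=3/2 → advance +1; mR−mL=-30/29 → turn -1·90°
n=3: pose=(6,0,N); sL=60/73, sR=60/89; mL=9720/6497, mR=-960/6497; mL+mR=120/89 → advance +1; mR−mL=-120/73 → turn -1·90°

0 30/37 30/53 2700/1961 -480/1961 6 1 E
1 20/39 60/97 4280/3783 400/3783 7 1 S
2 15/29 3/4 147/116 27/116 7 0 W
3 60/73 60/89 9720/6497 -960/6497 6 0 N
final 6 1 E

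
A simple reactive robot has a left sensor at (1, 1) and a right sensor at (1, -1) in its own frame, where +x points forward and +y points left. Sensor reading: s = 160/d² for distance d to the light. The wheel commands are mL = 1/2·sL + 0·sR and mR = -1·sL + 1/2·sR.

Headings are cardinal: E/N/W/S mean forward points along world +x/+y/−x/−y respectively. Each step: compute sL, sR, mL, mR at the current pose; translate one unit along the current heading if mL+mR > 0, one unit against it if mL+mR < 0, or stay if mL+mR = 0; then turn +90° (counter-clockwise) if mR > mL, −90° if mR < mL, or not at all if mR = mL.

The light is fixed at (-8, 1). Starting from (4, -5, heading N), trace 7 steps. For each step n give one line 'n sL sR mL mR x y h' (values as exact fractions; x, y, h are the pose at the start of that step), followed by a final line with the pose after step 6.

0 80/73 80/97 40/73 -4840/7081 4 -5 N
1 32/41 160/233 16/41 -4176/9553 4 -6 E
2 10/13 40/41 5/13 -150/533 3 -6 S
3 160/181 160/149 80/181 -9360/26969 3 -7 W
4 16/13 16/17 8/13 -168/221 2 -7 N
5 32/37 160/221 16/37 -4112/8177 2 -8 E
6 4/5 40/41 2/5 -64/205 1 -8 S
final 1 -9 W

n=0: pose=(4,-5,N); sL=80/73, sR=80/97; mL=40/73, mR=-4840/7081; mL+mR=-960/7081 → advance -1; mR−mL=-8720/7081 → turn -1·90°
n=1: pose=(4,-6,E); sL=32/41, sR=160/233; mL=16/41, mR=-4176/9553; mL+mR=-448/9553 → advance -1; mR−mL=-7904/9553 → turn -1·90°
n=2: pose=(3,-6,S); sL=10/13, sR=40/41; mL=5/13, mR=-150/533; mL+mR=55/533 → advance +1; mR−mL=-355/533 → turn -1·90°
n=3: pose=(3,-7,W); sL=160/181, sR=160/149; mL=80/181, mR=-9360/26969; mL+mR=2560/26969 → advance +1; mR−mL=-21280/26969 → turn -1·90°
n=4: pose=(2,-7,N); sL=16/13, sR=16/17; mL=8/13, mR=-168/221; mL+mR=-32/221 → advance -1; mR−mL=-304/221 → turn -1·90°
n=5: pose=(2,-8,E); sL=32/37, sR=160/221; mL=16/37, mR=-4112/8177; mL+mR=-576/8177 → advance -1; mR−mL=-7648/8177 → turn -1·90°
n=6: pose=(1,-8,S); sL=4/5, sR=40/41; mL=2/5, mR=-64/205; mL+mR=18/205 → advance +1; mR−mL=-146/205 → turn -1·90°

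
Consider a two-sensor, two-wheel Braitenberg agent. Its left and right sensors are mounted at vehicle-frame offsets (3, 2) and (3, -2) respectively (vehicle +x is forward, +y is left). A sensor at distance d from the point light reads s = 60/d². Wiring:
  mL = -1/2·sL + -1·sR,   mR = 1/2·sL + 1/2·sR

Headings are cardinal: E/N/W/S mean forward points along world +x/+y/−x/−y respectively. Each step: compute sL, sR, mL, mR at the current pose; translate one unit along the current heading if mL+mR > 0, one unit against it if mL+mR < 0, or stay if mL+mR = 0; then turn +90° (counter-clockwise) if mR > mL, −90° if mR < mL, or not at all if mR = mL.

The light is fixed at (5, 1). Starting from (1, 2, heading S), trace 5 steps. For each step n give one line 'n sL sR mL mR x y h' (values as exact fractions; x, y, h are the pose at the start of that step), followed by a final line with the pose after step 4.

n=0: pose=(1,2,S); sL=15/2, sR=3/2; mL=-21/4, mR=9/2; mL+mR=-3/4 → advance -1; mR−mL=39/4 → turn +1·90°
n=1: pose=(1,3,E); sL=60/17, sR=60; mL=-1050/17, mR=540/17; mL+mR=-30 → advance -1; mR−mL=1590/17 → turn +1·90°
n=2: pose=(0,3,N); sL=30/37, sR=30/17; mL=-1365/629, mR=810/629; mL+mR=-15/17 → advance -1; mR−mL=2175/629 → turn +1·90°
n=3: pose=(0,2,W); sL=12/13, sR=60/73; mL=-1218/949, mR=828/949; mL+mR=-30/73 → advance -1; mR−mL=2046/949 → turn +1·90°
n=4: pose=(1,2,S); sL=15/2, sR=3/2; mL=-21/4, mR=9/2; mL+mR=-3/4 → advance -1; mR−mL=39/4 → turn +1·90°

0 15/2 3/2 -21/4 9/2 1 2 S
1 60/17 60 -1050/17 540/17 1 3 E
2 30/37 30/17 -1365/629 810/629 0 3 N
3 12/13 60/73 -1218/949 828/949 0 2 W
4 15/2 3/2 -21/4 9/2 1 2 S
final 1 3 E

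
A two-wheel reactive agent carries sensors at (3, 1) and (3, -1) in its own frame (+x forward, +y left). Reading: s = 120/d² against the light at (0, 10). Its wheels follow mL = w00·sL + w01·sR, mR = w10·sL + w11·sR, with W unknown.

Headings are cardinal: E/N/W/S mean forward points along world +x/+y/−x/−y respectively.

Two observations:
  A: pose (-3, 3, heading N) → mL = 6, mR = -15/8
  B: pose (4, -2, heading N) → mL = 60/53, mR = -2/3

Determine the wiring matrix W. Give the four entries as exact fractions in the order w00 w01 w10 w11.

obs A: pose=(-3,3,N) → sL=15/4, sR=6, mL=6, mR=-15/8
obs B: pose=(4,-2,N) → sL=4/3, sR=60/53, mL=60/53, mR=-2/3
sensor matrix S = [[15/4, 6], [4/3, 60/53]]; det S = -199/53
solve [mL_A; mL_B] = S·[w00; w01] and [mR_A; mR_B] = S·[w10; w11]:
  w00 = 0, w01 = 1, w10 = -1/2, w11 = 0

0 1 -1/2 0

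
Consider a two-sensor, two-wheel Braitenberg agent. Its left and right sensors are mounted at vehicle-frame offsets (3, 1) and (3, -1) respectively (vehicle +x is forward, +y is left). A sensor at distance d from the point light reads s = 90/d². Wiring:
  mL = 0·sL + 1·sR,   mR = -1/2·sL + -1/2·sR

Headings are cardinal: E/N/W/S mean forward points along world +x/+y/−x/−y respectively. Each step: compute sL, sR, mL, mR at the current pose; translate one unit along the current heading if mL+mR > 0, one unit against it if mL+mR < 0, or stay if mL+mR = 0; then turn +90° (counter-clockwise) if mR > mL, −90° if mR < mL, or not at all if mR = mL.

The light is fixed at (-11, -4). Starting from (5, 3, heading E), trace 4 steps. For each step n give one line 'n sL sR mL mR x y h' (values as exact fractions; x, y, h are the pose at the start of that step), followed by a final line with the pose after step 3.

0 18/85 90/397 90/397 -7398/33745 5 3 E
1 9/34 45/136 45/136 -81/272 6 3 S
2 90/221 18/49 18/49 -4194/10829 6 2 W
3 9/37 45/221 45/221 -1827/8177 7 2 N
final 7 1 E

n=0: pose=(5,3,E); sL=18/85, sR=90/397; mL=90/397, mR=-7398/33745; mL+mR=252/33745 → advance +1; mR−mL=-15048/33745 → turn -1·90°
n=1: pose=(6,3,S); sL=9/34, sR=45/136; mL=45/136, mR=-81/272; mL+mR=9/272 → advance +1; mR−mL=-171/272 → turn -1·90°
n=2: pose=(6,2,W); sL=90/221, sR=18/49; mL=18/49, mR=-4194/10829; mL+mR=-216/10829 → advance -1; mR−mL=-8172/10829 → turn -1·90°
n=3: pose=(7,2,N); sL=9/37, sR=45/221; mL=45/221, mR=-1827/8177; mL+mR=-162/8177 → advance -1; mR−mL=-3492/8177 → turn -1·90°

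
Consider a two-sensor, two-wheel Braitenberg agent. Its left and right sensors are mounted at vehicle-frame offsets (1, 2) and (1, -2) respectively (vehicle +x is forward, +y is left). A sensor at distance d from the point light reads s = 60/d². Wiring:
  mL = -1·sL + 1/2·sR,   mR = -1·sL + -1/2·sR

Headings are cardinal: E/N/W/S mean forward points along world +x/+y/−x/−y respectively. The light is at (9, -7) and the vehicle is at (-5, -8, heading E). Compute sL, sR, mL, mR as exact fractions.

left sensor world pos  = (-4, -6); dL² = 170
right sensor world pos = (-4, -10); dR² = 178
sL = 60/170 = 6/17
sR = 60/178 = 30/89
mL = -1·sL + 1/2·sR = -279/1513
mR = -1·sL + -1/2·sR = -789/1513

6/17 30/89 -279/1513 -789/1513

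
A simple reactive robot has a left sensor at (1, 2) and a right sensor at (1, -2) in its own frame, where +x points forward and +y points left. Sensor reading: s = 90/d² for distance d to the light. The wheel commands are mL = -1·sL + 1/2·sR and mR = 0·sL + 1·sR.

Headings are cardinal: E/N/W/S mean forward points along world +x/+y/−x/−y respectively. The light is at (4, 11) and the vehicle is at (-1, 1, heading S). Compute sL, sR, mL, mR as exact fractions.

9/13 9/17 -189/442 9/17

left sensor world pos  = (1, 0); dL² = 130
right sensor world pos = (-3, 0); dR² = 170
sL = 90/130 = 9/13
sR = 90/170 = 9/17
mL = -1·sL + 1/2·sR = -189/442
mR = 0·sL + 1·sR = 9/17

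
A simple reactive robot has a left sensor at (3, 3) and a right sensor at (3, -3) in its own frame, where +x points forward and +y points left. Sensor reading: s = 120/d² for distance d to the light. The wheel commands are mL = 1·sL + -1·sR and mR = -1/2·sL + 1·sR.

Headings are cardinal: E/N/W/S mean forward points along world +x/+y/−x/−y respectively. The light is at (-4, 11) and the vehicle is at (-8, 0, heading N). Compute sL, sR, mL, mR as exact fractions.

120/113 24/13 -1152/1469 1932/1469

left sensor world pos  = (-11, 3); dL² = 113
right sensor world pos = (-5, 3); dR² = 65
sL = 120/113 = 120/113
sR = 120/65 = 24/13
mL = 1·sL + -1·sR = -1152/1469
mR = -1/2·sL + 1·sR = 1932/1469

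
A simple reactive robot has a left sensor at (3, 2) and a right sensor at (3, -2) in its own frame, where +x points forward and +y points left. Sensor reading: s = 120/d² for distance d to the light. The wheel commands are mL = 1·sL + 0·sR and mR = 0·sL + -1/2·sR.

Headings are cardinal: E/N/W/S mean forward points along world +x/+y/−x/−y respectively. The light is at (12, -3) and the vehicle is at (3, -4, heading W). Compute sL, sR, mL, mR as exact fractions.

left sensor world pos  = (0, -6); dL² = 153
right sensor world pos = (0, -2); dR² = 145
sL = 120/153 = 40/51
sR = 120/145 = 24/29
mL = 1·sL + 0·sR = 40/51
mR = 0·sL + -1/2·sR = -12/29

40/51 24/29 40/51 -12/29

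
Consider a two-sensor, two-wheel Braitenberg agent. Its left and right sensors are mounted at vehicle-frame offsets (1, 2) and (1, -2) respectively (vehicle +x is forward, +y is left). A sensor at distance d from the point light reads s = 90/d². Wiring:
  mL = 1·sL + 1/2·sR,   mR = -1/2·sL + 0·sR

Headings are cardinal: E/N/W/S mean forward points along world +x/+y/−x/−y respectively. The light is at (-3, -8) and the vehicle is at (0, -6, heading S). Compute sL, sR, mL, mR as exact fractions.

left sensor world pos  = (2, -7); dL² = 26
right sensor world pos = (-2, -7); dR² = 2
sL = 90/26 = 45/13
sR = 90/2 = 45
mL = 1·sL + 1/2·sR = 675/26
mR = -1/2·sL + 0·sR = -45/26

45/13 45 675/26 -45/26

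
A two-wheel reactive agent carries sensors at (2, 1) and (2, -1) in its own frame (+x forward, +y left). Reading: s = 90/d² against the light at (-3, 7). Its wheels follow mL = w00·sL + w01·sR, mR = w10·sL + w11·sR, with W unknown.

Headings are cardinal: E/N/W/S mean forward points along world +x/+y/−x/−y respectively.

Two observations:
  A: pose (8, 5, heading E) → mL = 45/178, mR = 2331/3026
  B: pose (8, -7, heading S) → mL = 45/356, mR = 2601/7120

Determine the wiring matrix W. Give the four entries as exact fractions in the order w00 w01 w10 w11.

obs A: pose=(8,5,E) → sL=9/17, sR=45/89, mL=45/178, mR=2331/3026
obs B: pose=(8,-7,S) → sL=9/40, sR=45/178, mL=45/356, mR=2601/7120
sensor matrix S = [[9/17, 45/89], [9/40, 45/178]]; det S = 243/12104
solve [mL_A; mL_B] = S·[w00; w01] and [mR_A; mR_B] = S·[w10; w11]:
  w00 = 0, w01 = 1/2, w10 = 1/2, w11 = 1

0 1/2 1/2 1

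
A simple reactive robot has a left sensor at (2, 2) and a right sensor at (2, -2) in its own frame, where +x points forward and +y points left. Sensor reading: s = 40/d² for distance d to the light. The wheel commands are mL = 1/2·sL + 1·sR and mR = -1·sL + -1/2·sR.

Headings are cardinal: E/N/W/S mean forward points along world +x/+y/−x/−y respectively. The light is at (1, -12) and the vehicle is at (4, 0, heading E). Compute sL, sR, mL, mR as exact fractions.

40/221 8/25 2268/5525 -1884/5525

left sensor world pos  = (6, 2); dL² = 221
right sensor world pos = (6, -2); dR² = 125
sL = 40/221 = 40/221
sR = 40/125 = 8/25
mL = 1/2·sL + 1·sR = 2268/5525
mR = -1·sL + -1/2·sR = -1884/5525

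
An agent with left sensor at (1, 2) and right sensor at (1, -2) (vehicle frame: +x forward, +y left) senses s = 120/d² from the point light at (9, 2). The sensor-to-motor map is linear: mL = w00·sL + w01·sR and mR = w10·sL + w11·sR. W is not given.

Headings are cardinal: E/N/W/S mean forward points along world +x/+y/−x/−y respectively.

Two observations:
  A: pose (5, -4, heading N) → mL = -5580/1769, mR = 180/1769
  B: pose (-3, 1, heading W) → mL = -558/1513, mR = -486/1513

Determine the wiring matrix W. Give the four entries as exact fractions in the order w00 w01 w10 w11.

obs A: pose=(5,-4,N) → sL=120/61, sR=120/29, mL=-5580/1769, mR=180/1769
obs B: pose=(-3,1,W) → sL=60/89, sR=12/17, mL=-558/1513, mR=-486/1513
sensor matrix S = [[120/61, 120/29], [60/89, 12/17]]; det S = -3749760/2676497
solve [mL_A; mL_B] = S·[w00; w01] and [mR_A; mR_B] = S·[w10; w11]:
  w00 = 1/2, w01 = -1, w10 = -1, w11 = 1/2

1/2 -1 -1 1/2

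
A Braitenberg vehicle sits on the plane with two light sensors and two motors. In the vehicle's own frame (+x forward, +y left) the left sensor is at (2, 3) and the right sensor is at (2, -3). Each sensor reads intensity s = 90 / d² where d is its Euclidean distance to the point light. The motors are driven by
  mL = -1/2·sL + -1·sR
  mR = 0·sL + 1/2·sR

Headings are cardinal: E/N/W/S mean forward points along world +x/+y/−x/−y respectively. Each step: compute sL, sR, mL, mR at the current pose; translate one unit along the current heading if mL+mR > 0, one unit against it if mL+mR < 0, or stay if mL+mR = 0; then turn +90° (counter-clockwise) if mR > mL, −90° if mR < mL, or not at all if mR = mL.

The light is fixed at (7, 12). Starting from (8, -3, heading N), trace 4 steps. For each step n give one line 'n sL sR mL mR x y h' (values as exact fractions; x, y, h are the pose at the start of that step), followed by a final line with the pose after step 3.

n=0: pose=(8,-3,N); sL=90/173, sR=18/37; mL=-4779/6401, mR=9/37; mL+mR=-3222/6401 → advance -1; mR−mL=6336/6401 → turn +1·90°
n=1: pose=(8,-4,W); sL=45/181, sR=9/17; mL=-4023/6154, mR=9/34; mL+mR=-1197/3077 → advance -1; mR−mL=2826/3077 → turn +1·90°
n=2: pose=(9,-4,S); sL=90/349, sR=18/65; mL=-9207/22685, mR=9/65; mL+mR=-6066/22685 → advance -1; mR−mL=12348/22685 → turn +1·90°
n=3: pose=(9,-3,E); sL=9/16, sR=9/34; mL=-297/544, mR=9/68; mL+mR=-225/544 → advance -1; mR−mL=369/544 → turn +1·90°

0 90/173 18/37 -4779/6401 9/37 8 -3 N
1 45/181 9/17 -4023/6154 9/34 8 -4 W
2 90/349 18/65 -9207/22685 9/65 9 -4 S
3 9/16 9/34 -297/544 9/68 9 -3 E
final 8 -3 N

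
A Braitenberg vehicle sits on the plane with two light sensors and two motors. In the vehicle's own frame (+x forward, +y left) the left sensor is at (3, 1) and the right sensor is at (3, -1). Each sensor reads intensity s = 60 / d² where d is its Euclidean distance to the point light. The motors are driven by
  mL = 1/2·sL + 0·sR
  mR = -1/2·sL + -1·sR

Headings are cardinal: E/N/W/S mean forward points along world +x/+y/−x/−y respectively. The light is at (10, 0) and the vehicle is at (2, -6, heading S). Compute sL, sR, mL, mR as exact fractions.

6/13 10/27 3/13 -211/351

left sensor world pos  = (3, -9); dL² = 130
right sensor world pos = (1, -9); dR² = 162
sL = 60/130 = 6/13
sR = 60/162 = 10/27
mL = 1/2·sL + 0·sR = 3/13
mR = -1/2·sL + -1·sR = -211/351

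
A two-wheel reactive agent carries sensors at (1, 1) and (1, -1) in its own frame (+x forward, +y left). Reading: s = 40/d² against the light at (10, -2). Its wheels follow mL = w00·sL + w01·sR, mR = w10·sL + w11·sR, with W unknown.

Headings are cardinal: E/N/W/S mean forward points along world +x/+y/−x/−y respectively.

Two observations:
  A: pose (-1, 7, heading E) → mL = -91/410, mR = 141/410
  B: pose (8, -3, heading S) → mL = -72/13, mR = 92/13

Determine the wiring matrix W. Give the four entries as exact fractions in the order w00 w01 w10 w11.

-1/2 -1/2 1/2 1

obs A: pose=(-1,7,E) → sL=1/5, sR=10/41, mL=-91/410, mR=141/410
obs B: pose=(8,-3,S) → sL=8, sR=40/13, mL=-72/13, mR=92/13
sensor matrix S = [[1/5, 10/41], [8, 40/13]]; det S = -712/533
solve [mL_A; mL_B] = S·[w00; w01] and [mR_A; mR_B] = S·[w10; w11]:
  w00 = -1/2, w01 = -1/2, w10 = 1/2, w11 = 1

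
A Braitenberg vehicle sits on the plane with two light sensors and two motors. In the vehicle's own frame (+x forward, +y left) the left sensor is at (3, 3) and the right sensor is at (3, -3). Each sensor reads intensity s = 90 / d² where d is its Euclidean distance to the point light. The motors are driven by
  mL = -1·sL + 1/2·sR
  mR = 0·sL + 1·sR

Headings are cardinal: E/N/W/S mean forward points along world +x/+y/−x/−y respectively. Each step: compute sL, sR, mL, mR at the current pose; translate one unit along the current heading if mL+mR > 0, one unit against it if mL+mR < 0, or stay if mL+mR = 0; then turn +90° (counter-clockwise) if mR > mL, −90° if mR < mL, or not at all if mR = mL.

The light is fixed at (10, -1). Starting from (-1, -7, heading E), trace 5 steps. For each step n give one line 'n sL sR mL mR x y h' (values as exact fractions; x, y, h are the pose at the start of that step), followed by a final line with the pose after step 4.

n=0: pose=(-1,-7,E); sL=90/73, sR=18/29; mL=-1953/2117, mR=18/29; mL+mR=-639/2117 → advance -1; mR−mL=3267/2117 → turn +1·90°
n=1: pose=(-2,-7,N); sL=5/13, sR=1; mL=3/26, mR=1; mL+mR=29/26 → advance +1; mR−mL=23/26 → turn +1·90°
n=2: pose=(-2,-6,W); sL=90/289, sR=90/229; mL=-7605/66181, mR=90/229; mL+mR=18405/66181 → advance +1; mR−mL=33615/66181 → turn +1·90°
n=3: pose=(-3,-6,S); sL=45/82, sR=9/32; mL=-1071/2624, mR=9/32; mL+mR=-333/2624 → advance -1; mR−mL=1809/2624 → turn +1·90°
n=4: pose=(-3,-5,E); sL=90/101, sR=90/149; mL=-8865/15049, mR=90/149; mL+mR=225/15049 → advance +1; mR−mL=17955/15049 → turn +1·90°

0 90/73 18/29 -1953/2117 18/29 -1 -7 E
1 5/13 1 3/26 1 -2 -7 N
2 90/289 90/229 -7605/66181 90/229 -2 -6 W
3 45/82 9/32 -1071/2624 9/32 -3 -6 S
4 90/101 90/149 -8865/15049 90/149 -3 -5 E
final -2 -5 N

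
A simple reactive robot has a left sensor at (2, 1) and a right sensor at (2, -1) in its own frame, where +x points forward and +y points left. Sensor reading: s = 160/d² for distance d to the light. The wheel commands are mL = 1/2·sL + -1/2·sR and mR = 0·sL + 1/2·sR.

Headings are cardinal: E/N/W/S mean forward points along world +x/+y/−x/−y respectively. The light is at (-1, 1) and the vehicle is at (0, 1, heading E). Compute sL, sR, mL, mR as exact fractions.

16 16 0 8

left sensor world pos  = (2, 2); dL² = 10
right sensor world pos = (2, 0); dR² = 10
sL = 160/10 = 16
sR = 160/10 = 16
mL = 1/2·sL + -1/2·sR = 0
mR = 0·sL + 1/2·sR = 8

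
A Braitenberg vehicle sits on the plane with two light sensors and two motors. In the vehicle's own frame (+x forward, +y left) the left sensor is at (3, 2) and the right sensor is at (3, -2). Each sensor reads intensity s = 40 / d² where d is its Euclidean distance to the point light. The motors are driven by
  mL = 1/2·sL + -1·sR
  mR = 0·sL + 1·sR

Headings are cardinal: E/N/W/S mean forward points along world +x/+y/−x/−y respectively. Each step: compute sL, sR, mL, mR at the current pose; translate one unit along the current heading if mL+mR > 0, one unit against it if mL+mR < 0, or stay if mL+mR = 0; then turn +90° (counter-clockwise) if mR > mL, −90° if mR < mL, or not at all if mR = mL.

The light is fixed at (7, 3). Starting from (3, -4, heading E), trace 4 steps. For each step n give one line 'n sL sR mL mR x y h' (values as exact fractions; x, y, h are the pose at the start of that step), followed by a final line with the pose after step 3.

0 20/13 20/41 150/533 20/41 3 -4 E
1 40/41 40/17 -1300/697 40/17 4 -4 N
2 2/5 10/13 -37/65 10/13 4 -3 W
3 8/17 40/117 -212/1989 40/117 3 -3 S
final 3 -4 E

n=0: pose=(3,-4,E); sL=20/13, sR=20/41; mL=150/533, mR=20/41; mL+mR=10/13 → advance +1; mR−mL=110/533 → turn +1·90°
n=1: pose=(4,-4,N); sL=40/41, sR=40/17; mL=-1300/697, mR=40/17; mL+mR=20/41 → advance +1; mR−mL=2940/697 → turn +1·90°
n=2: pose=(4,-3,W); sL=2/5, sR=10/13; mL=-37/65, mR=10/13; mL+mR=1/5 → advance +1; mR−mL=87/65 → turn +1·90°
n=3: pose=(3,-3,S); sL=8/17, sR=40/117; mL=-212/1989, mR=40/117; mL+mR=4/17 → advance +1; mR−mL=892/1989 → turn +1·90°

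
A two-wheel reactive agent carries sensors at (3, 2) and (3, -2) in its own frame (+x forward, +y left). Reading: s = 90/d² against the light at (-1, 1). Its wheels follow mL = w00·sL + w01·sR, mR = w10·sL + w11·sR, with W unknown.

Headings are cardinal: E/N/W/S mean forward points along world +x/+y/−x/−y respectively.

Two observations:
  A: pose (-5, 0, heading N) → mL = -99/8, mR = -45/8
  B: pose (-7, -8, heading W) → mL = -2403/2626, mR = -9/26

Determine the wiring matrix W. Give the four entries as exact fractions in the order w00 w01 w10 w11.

obs A: pose=(-5,0,N) → sL=9/4, sR=45/4, mL=-99/8, mR=-45/8
obs B: pose=(-7,-8,W) → sL=45/101, sR=9/13, mL=-2403/2626, mR=-9/26
sensor matrix S = [[9/4, 45/4], [45/101, 9/13]]; det S = -4536/1313
solve [mL_A; mL_B] = S·[w00; w01] and [mR_A; mR_B] = S·[w10; w11]:
  w00 = -1/2, w01 = -1, w10 = 0, w11 = -1/2

-1/2 -1 0 -1/2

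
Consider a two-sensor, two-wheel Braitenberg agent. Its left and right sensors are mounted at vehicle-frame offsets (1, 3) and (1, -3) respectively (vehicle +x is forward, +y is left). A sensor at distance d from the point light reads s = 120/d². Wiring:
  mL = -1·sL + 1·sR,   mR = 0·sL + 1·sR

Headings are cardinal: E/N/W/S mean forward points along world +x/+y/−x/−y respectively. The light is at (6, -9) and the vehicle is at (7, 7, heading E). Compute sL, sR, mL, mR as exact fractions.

left sensor world pos  = (8, 10); dL² = 365
right sensor world pos = (8, 4); dR² = 173
sL = 120/365 = 24/73
sR = 120/173 = 120/173
mL = -1·sL + 1·sR = 4608/12629
mR = 0·sL + 1·sR = 120/173

24/73 120/173 4608/12629 120/173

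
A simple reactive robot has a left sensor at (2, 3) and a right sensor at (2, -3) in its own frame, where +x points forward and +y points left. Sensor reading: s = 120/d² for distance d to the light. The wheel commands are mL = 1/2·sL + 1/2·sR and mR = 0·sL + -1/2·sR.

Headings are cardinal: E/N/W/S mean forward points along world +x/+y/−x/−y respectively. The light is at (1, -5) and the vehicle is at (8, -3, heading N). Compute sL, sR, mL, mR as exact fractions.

left sensor world pos  = (5, -1); dL² = 32
right sensor world pos = (11, -1); dR² = 116
sL = 120/32 = 15/4
sR = 120/116 = 30/29
mL = 1/2·sL + 1/2·sR = 555/232
mR = 0·sL + -1/2·sR = -15/29

15/4 30/29 555/232 -15/29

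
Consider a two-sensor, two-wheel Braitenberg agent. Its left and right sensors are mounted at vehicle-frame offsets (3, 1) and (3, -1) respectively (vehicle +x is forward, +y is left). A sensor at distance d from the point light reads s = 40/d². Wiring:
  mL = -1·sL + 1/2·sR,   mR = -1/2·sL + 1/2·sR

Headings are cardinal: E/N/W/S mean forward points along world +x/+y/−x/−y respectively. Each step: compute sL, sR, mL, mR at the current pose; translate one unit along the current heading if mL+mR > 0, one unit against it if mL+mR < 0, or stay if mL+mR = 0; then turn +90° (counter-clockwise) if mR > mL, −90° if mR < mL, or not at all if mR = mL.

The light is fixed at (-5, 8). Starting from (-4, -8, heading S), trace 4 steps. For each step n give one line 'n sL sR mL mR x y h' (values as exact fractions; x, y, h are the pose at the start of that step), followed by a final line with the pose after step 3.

0 8/73 40/361 -1428/26353 16/26353 -4 -8 S
1 10/53 5/34 -415/3604 -75/3604 -4 -7 E
2 8/29 8/29 -4/29 0 -5 -7 N
3 20/149 20/117 -850/17433 320/17433 -5 -8 W
final -4 -8 S

n=0: pose=(-4,-8,S); sL=8/73, sR=40/361; mL=-1428/26353, mR=16/26353; mL+mR=-1412/26353 → advance -1; mR−mL=4/73 → turn +1·90°
n=1: pose=(-4,-7,E); sL=10/53, sR=5/34; mL=-415/3604, mR=-75/3604; mL+mR=-245/1802 → advance -1; mR−mL=5/53 → turn +1·90°
n=2: pose=(-5,-7,N); sL=8/29, sR=8/29; mL=-4/29, mR=0; mL+mR=-4/29 → advance -1; mR−mL=4/29 → turn +1·90°
n=3: pose=(-5,-8,W); sL=20/149, sR=20/117; mL=-850/17433, mR=320/17433; mL+mR=-530/17433 → advance -1; mR−mL=10/149 → turn +1·90°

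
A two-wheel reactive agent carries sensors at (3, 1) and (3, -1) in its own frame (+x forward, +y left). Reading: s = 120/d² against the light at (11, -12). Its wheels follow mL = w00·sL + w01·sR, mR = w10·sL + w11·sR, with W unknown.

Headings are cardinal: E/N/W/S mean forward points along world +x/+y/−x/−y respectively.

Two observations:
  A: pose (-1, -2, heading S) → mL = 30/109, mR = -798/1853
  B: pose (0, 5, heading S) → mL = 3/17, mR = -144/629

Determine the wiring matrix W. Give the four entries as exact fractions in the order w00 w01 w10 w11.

0 1/2 -1 1/2

obs A: pose=(-1,-2,S) → sL=12/17, sR=60/109, mL=30/109, mR=-798/1853
obs B: pose=(0,5,S) → sL=15/37, sR=6/17, mL=3/17, mR=-144/629
sensor matrix S = [[12/17, 60/109], [15/37, 6/17]]; det S = 30276/1165537
solve [mL_A; mL_B] = S·[w00; w01] and [mR_A; mR_B] = S·[w10; w11]:
  w00 = 0, w01 = 1/2, w10 = -1, w11 = 1/2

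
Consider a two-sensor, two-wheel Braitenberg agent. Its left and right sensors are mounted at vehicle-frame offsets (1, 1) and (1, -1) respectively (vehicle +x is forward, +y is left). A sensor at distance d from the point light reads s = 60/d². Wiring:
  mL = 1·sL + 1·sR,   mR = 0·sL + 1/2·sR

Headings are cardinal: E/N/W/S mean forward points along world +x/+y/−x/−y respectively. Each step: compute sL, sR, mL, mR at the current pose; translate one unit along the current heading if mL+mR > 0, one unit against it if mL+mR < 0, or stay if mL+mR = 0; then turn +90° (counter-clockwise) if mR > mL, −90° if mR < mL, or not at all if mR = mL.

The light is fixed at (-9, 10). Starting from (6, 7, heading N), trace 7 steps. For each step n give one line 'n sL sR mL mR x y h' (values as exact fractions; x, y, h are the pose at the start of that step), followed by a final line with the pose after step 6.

n=0: pose=(6,7,N); sL=3/10, sR=3/13; mL=69/130, mR=3/26; mL+mR=42/65 → advance +1; mR−mL=-27/65 → turn -1·90°
n=1: pose=(6,8,E); sL=60/257, sR=12/53; mL=6264/13621, mR=6/53; mL+mR=7806/13621 → advance +1; mR−mL=-4722/13621 → turn -1·90°
n=2: pose=(7,8,S); sL=30/149, sR=10/39; mL=2660/5811, mR=5/39; mL+mR=1135/1937 → advance +1; mR−mL=-1915/5811 → turn -1·90°
n=3: pose=(7,7,W); sL=60/241, sR=60/229; mL=28200/55189, mR=30/229; mL+mR=35430/55189 → advance +1; mR−mL=-20970/55189 → turn -1·90°
n=4: pose=(6,7,N); sL=3/10, sR=3/13; mL=69/130, mR=3/26; mL+mR=42/65 → advance +1; mR−mL=-27/65 → turn -1·90°
n=5: pose=(6,8,E); sL=60/257, sR=12/53; mL=6264/13621, mR=6/53; mL+mR=7806/13621 → advance +1; mR−mL=-4722/13621 → turn -1·90°
n=6: pose=(7,8,S); sL=30/149, sR=10/39; mL=2660/5811, mR=5/39; mL+mR=1135/1937 → advance +1; mR−mL=-1915/5811 → turn -1·90°

0 3/10 3/13 69/130 3/26 6 7 N
1 60/257 12/53 6264/13621 6/53 6 8 E
2 30/149 10/39 2660/5811 5/39 7 8 S
3 60/241 60/229 28200/55189 30/229 7 7 W
4 3/10 3/13 69/130 3/26 6 7 N
5 60/257 12/53 6264/13621 6/53 6 8 E
6 30/149 10/39 2660/5811 5/39 7 8 S
final 7 7 W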